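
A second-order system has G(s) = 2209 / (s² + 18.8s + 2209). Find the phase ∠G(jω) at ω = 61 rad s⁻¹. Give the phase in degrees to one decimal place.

∠[(j61)² + 18.8(j61) + 2209] = ∠[-1512 + j1146.8] = 142.82°
∠G(j61) = −142.82° = -142.82°

-142.8°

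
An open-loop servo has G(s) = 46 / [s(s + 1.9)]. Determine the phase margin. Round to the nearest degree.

16 deg

Gain crossover: |G(jω)| = 1 at ω ≈ 6.65 rad/s.
∠G(j6.65) = −90° − arctan(6.65/1.9) ≈ -164.06°
PM = 180° + (-164.06°) = 15.94°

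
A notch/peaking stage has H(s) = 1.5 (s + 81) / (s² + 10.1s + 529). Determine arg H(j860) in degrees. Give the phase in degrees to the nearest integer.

∠(j860 + 81) = arctan(860/81) = 84.62°
∠[(j860)² + 10.1(j860) + 529] = ∠[-7.3907e+05 + j8686] = 179.33°
∠H(j860) = 84.62° − 179.33° = -94.71°

-95°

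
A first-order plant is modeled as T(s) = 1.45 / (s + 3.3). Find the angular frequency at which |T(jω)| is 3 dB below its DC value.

For a single-pole low-pass, the −3 dB point is at the pole: ω = 3.3 rad/s.

3.3 rad/s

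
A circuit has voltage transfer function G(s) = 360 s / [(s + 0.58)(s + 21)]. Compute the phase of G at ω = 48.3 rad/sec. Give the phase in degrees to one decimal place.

∠(j48.3) = 90.00°
∠(j48.3 + 0.58) = arctan(48.3/0.58) = 89.31°
∠(j48.3 + 21) = arctan(48.3/21) = 66.50°
∠G(j48.3) = 90.00° − (89.31° + 66.50°) = -65.81°

-65.8 deg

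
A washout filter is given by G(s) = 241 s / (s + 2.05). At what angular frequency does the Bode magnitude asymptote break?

2.05 rad s⁻¹

The single real pole at s = −2.05 gives a corner at ω = 2.05 rad s⁻¹.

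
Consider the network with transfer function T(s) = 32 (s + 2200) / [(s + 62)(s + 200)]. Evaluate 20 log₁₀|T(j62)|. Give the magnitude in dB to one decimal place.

11.7 dB

|j62 + 2200| = √(62² + 2200²) = 2201
|j62 + 62| = √(62² + 62²) = 87.68
|j62 + 200| = √(62² + 200²) = 209.4
|T(j62)| = 32 × 2201 / (87.68 × 209.4) = 3.836
20 log₁₀(3.836) = 11.68 dB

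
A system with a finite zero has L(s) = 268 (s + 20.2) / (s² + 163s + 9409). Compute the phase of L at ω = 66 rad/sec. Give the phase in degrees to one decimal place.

∠(j66 + 20.2) = arctan(66/20.2) = 72.98°
∠[(j66)² + 163(j66) + 9409] = ∠[5053 + j10758] = 64.84°
∠L(j66) = 72.98° − 64.84° = 8.14°

8.1°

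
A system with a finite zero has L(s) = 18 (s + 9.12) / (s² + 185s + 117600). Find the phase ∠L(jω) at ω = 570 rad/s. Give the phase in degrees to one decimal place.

-64.0 deg

∠(j570 + 9.12) = arctan(570/9.12) = 89.08°
∠[(j570)² + 185(j570) + 117600] = ∠[-2.073e+05 + j1.0545e+05] = 153.04°
∠L(j570) = 89.08° − 153.04° = -63.95°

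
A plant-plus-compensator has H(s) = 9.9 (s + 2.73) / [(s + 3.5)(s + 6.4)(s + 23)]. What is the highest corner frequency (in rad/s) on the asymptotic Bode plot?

23 rad/s

Break frequencies occur at each pole and zero magnitude: 2.73 rad/s, 3.5 rad/s, 6.4 rad/s, 23 rad/s.
The highest is 23 rad/s.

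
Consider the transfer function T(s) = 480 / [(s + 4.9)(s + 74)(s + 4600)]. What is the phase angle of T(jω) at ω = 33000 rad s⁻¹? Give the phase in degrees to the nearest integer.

-262°

∠(j33000 + 4.9) = arctan(33000/4.9) = 89.99°
∠(j33000 + 74) = arctan(33000/74) = 89.87°
∠(j33000 + 4600) = arctan(33000/4600) = 82.06°
∠T(j33000) = − (89.99° + 89.87° + 82.06°) = -261.93°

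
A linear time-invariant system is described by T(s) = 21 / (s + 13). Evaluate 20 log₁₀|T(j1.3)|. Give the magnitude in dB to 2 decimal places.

4.12 dB

|j1.3 + 13| = √(1.3² + 13²) = 13.06
|T(j1.3)| = 21 / 13.06 = 1.6074
20 log₁₀(1.6074) = 4.122 dB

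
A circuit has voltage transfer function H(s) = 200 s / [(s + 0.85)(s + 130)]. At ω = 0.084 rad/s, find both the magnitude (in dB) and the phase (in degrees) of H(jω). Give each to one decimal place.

|H| = -16.4 dB, ∠H = 84.3°

|j0.084| = 0.084
|j0.084 + 0.85| = √(0.084² + 0.85²) = 0.8541
|j0.084 + 130| = √(0.084² + 130²) = 130
|H(j0.084)| = 200 × 0.084 / (0.8541 × 130) = 0.1513
20 log₁₀(0.1513) = -16.40 dB
∠(j0.084) = 90.00°
∠(j0.084 + 0.85) = arctan(0.084/0.85) = 5.64°
∠(j0.084 + 130) = arctan(0.084/130) = 0.04°
∠H(j0.084) = 90.00° − (5.64° + 0.04°) = 84.32°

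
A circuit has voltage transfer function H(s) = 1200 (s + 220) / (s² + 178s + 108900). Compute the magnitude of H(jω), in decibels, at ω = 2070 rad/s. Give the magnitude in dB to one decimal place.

|j2070 + 220| = √(2070² + 220²) = 2082
|(j2070)² + 178(j2070) + 108900| = |-4.176e+06 + j3.6846e+05| = 4.192e+06
|H(j2070)| = 1200 × 2082 / 4.192e+06 = 0.59586
20 log₁₀(0.59586) = -4.50 dB

-4.5 dB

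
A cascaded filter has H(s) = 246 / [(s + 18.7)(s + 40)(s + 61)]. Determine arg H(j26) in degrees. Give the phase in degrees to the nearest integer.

-110°

∠(j26 + 18.7) = arctan(26/18.7) = 54.28°
∠(j26 + 40) = arctan(26/40) = 33.02°
∠(j26 + 61) = arctan(26/61) = 23.09°
∠H(j26) = − (54.28° + 33.02° + 23.09°) = -110.38°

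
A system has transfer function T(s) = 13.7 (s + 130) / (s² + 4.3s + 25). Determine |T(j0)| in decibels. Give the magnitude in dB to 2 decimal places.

T(0) = 13.7 × 130 / 25 = 71.24
20 log₁₀(71.24) = 37.054 dB

37.05 dB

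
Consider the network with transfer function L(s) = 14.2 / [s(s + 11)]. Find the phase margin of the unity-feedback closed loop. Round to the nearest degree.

83 deg

Gain crossover: |L(jω)| = 1 at ω ≈ 1.28 rad/s.
∠L(j1.28) = −90° − arctan(1.28/11) ≈ -96.65°
PM = 180° + (-96.65°) = 83.35°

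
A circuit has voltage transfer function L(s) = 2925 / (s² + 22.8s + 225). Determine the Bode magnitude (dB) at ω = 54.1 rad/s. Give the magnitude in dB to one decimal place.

-0.1 dB

|(j54.1)² + 22.8(j54.1) + 225| = |-2701.8 + j1233.5| = 2970
|L(j54.1)| = 2925 / 2970 = 0.98483
20 log₁₀(0.98483) = -0.13 dB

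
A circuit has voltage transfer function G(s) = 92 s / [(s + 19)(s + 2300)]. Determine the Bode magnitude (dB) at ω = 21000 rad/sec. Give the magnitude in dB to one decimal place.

|j21000| = 2.1e+04
|j21000 + 19| = √(21000² + 19²) = 2.1e+04
|j21000 + 2300| = √(21000² + 2300²) = 2.113e+04
|G(j21000)| = 92 × 2.1e+04 / (2.1e+04 × 2.113e+04) = 0.0043549
20 log₁₀(0.0043549) = -47.22 dB

-47.2 dB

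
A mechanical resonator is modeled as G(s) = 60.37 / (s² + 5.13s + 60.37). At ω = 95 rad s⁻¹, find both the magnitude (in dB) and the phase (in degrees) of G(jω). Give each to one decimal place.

|(j95)² + 5.13(j95) + 60.37| = |-8964.6 + j487.35| = 8978
|G(j95)| = 60.37 / 8978 = 0.0067243
20 log₁₀(0.0067243) = -43.45 dB
∠[(j95)² + 5.13(j95) + 60.37] = ∠[-8964.6 + j487.35] = 176.89°
∠G(j95) = −176.89° = -176.89°

|G| = -43.4 dB, ∠G = -176.9 deg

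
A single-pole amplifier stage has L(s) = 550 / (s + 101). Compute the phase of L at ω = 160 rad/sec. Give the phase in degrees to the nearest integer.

∠(j160 + 101) = arctan(160/101) = 57.74°
∠L(j160) = −57.74° = -57.74°

-58°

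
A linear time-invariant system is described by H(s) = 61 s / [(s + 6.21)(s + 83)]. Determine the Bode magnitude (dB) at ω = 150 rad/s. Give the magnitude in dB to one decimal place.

|j150| = 150
|j150 + 6.21| = √(150² + 6.21²) = 150.1
|j150 + 83| = √(150² + 83²) = 171.4
|H(j150)| = 61 × 150 / (150.1 × 171.4) = 0.35552
20 log₁₀(0.35552) = -8.98 dB

-9.0 dB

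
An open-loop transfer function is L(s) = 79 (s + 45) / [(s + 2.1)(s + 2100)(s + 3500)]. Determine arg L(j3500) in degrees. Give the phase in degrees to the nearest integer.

-105°

∠(j3500 + 45) = arctan(3500/45) = 89.26°
∠(j3500 + 2.1) = arctan(3500/2.1) = 89.97°
∠(j3500 + 2100) = arctan(3500/2100) = 59.04°
∠(j3500 + 3500) = arctan(3500/3500) = 45.00°
∠L(j3500) = 89.26° − (89.97° + 59.04° + 45.00°) = -104.74°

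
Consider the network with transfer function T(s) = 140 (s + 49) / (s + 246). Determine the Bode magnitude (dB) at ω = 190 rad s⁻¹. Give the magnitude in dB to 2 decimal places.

|j190 + 49| = √(190² + 49²) = 196.2
|j190 + 246| = √(190² + 246²) = 310.8
|T(j190)| = 140 × 196.2 / 310.8 = 88.377
20 log₁₀(88.377) = 38.927 dB

38.93 dB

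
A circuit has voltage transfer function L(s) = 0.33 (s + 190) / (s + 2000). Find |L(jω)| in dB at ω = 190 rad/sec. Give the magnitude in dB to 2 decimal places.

-27.10 dB

|j190 + 190| = √(190² + 190²) = 268.7
|j190 + 2000| = √(190² + 2000²) = 2009
|L(j190)| = 0.33 × 268.7 / 2009 = 0.044137
20 log₁₀(0.044137) = -27.104 dB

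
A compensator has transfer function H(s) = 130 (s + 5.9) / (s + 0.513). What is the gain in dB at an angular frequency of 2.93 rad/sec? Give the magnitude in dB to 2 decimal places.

|j2.93 + 5.9| = √(2.93² + 5.9²) = 6.587
|j2.93 + 0.513| = √(2.93² + 0.513²) = 2.975
|H(j2.93)| = 130 × 6.587 / 2.975 = 287.9
20 log₁₀(287.9) = 49.185 dB

49.18 dB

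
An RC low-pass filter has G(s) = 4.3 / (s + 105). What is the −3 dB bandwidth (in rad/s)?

105 rad/s

For a single-pole low-pass, the −3 dB point is at the pole: ω = 105 rad/s.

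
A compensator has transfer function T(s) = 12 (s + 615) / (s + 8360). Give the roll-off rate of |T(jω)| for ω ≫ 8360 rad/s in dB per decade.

With 1 zero and 1 pole, the high-frequency asymptotic slope is 20 × (1 − 1) = 0 dB/decade.

0 dB/decade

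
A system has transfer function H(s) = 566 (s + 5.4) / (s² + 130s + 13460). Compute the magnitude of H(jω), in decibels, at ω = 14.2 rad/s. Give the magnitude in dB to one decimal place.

-3.8 dB

|j14.2 + 5.4| = √(14.2² + 5.4²) = 15.19
|(j14.2)² + 130(j14.2) + 13460| = |13258 + j1846| = 1.339e+04
|H(j14.2)| = 566 × 15.19 / 1.339e+04 = 0.64236
20 log₁₀(0.64236) = -3.84 dB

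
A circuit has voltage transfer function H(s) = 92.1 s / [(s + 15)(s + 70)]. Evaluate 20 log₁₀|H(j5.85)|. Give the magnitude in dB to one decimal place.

-6.4 dB

|j5.85| = 5.85
|j5.85 + 15| = √(5.85² + 15²) = 16.1
|j5.85 + 70| = √(5.85² + 70²) = 70.24
|H(j5.85)| = 92.1 × 5.85 / (16.1 × 70.24) = 0.4764
20 log₁₀(0.4764) = -6.44 dB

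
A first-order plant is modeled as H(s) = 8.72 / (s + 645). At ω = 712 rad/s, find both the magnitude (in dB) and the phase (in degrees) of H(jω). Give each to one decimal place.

|H| = -40.8 dB, ∠H = -47.8 deg

|j712 + 645| = √(712² + 645²) = 960.7
|H(j712)| = 8.72 / 960.7 = 0.0090766
20 log₁₀(0.0090766) = -40.84 dB
∠(j712 + 645) = arctan(712/645) = 47.83°
∠H(j712) = −47.83° = -47.83°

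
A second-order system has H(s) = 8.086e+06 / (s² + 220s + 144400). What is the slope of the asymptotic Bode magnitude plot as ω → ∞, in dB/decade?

-40 dB/decade

With 0 zeros and 2 poles, the high-frequency asymptotic slope is 20 × (0 − 2) = -40 dB/decade.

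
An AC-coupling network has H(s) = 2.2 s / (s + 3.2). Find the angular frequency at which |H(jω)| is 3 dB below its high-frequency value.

For a single-pole high-pass, the −3 dB point is at the pole: ω = 3.2 rad s⁻¹.

3.2 rad s⁻¹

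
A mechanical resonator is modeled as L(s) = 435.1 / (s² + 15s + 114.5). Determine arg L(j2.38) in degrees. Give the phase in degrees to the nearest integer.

∠[(j2.38)² + 15(j2.38) + 114.5] = ∠[108.84 + j35.7] = 18.16°
∠L(j2.38) = −18.16° = -18.16°

-18°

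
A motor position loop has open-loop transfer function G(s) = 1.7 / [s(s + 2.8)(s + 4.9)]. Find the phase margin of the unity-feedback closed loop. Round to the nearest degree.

Gain crossover: |G(jω)| = 1 at ω ≈ 0.124 rad/s.
∠G(j0.124) = −90° − arctan(0.124/2.8) − arctan(0.124/4.9) ≈ -93.98°
PM = 180° + (-93.98°) = 86.02°

86°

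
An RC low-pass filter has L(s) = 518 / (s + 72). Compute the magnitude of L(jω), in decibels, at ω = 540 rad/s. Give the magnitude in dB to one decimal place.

|j540 + 72| = √(540² + 72²) = 544.8
|L(j540)| = 518 / 544.8 = 0.95084
20 log₁₀(0.95084) = -0.44 dB

-0.4 dB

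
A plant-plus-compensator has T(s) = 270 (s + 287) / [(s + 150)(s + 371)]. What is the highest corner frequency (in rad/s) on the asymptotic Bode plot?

371 rad/s

Break frequencies occur at each pole and zero magnitude: 150 rad/s, 287 rad/s, 371 rad/s.
The highest is 371 rad/s.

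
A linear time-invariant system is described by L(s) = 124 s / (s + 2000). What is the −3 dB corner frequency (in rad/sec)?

For a single-pole high-pass, the −3 dB point is at the pole: ω = 2000 rad/sec.

2000 rad/sec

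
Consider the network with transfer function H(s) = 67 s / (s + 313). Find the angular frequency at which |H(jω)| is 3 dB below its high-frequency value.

For a single-pole high-pass, the −3 dB point is at the pole: ω = 313 rad s⁻¹.

313 rad s⁻¹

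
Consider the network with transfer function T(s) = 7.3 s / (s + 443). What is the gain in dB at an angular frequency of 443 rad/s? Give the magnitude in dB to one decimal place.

|j443| = 443
|j443 + 443| = √(443² + 443²) = 626.5
|T(j443)| = 7.3 × 443 / 626.5 = 5.1619
20 log₁₀(5.1619) = 14.26 dB

14.3 dB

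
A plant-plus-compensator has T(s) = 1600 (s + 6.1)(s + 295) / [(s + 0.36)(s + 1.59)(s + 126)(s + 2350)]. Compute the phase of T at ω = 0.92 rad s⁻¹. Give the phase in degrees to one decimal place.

∠(j0.92 + 6.1) = arctan(0.92/6.1) = 8.58°
∠(j0.92 + 295) = arctan(0.92/295) = 0.18°
∠(j0.92 + 0.36) = arctan(0.92/0.36) = 68.63°
∠(j0.92 + 1.59) = arctan(0.92/1.59) = 30.05°
∠(j0.92 + 126) = arctan(0.92/126) = 0.42°
∠(j0.92 + 2350) = arctan(0.92/2350) = 0.02°
∠T(j0.92) = 8.58° + 0.18° − (68.63° + 30.05° + 0.42° + 0.02°) = -90.37°

-90.4 deg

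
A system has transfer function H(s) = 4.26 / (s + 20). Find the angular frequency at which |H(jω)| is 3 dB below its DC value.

For a single-pole low-pass, the −3 dB point is at the pole: ω = 20 rad/s.

20 rad/s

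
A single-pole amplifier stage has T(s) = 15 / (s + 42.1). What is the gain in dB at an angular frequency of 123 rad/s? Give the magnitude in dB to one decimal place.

|j123 + 42.1| = √(123² + 42.1²) = 130
|T(j123)| = 15 / 130 = 0.11538
20 log₁₀(0.11538) = -18.76 dB

-18.8 dB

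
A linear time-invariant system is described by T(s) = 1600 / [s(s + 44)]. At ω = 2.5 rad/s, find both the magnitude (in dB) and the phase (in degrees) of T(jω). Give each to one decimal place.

|T| = 23.2 dB, ∠T = -93.3°

|j2.5 + 44| = √(2.5² + 44²) = 44.07
|j2.5| = 2.5
|T(j2.5)| = 1600 / (44.07 × 2.5) = 14.522
20 log₁₀(14.522) = 23.24 dB
∠(j2.5 + 44) = arctan(2.5/44) = 3.25°
∠(j2.5) = 90.00°
∠T(j2.5) = − (3.25° + 90.00°) = -93.25°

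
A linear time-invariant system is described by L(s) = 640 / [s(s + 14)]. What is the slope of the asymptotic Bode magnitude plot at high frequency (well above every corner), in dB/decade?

-40 dB/decade

With 0 zeros and 2 poles, the high-frequency asymptotic slope is 20 × (0 − 2) = -40 dB/decade.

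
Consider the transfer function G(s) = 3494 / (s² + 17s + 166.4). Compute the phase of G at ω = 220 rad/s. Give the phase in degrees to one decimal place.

-175.6°

∠[(j220)² + 17(j220) + 166.4] = ∠[-48234 + j3740] = 175.57°
∠G(j220) = −175.57° = -175.57°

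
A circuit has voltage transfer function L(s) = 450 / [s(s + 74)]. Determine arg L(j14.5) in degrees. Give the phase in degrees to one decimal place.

∠(j14.5 + 74) = arctan(14.5/74) = 11.09°
∠(j14.5) = 90.00°
∠L(j14.5) = − (11.09° + 90.00°) = -101.09°

-101.1 deg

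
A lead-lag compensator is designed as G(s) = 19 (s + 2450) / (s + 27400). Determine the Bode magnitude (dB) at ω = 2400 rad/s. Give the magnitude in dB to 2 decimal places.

7.49 dB

|j2400 + 2450| = √(2400² + 2450²) = 3430
|j2400 + 27400| = √(2400² + 27400²) = 2.75e+04
|G(j2400)| = 19 × 3430 / 2.75e+04 = 2.3692
20 log₁₀(2.3692) = 7.492 dB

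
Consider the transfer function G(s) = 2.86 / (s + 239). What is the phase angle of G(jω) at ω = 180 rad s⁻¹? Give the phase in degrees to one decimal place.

-37.0°

∠(j180 + 239) = arctan(180/239) = 36.98°
∠G(j180) = −36.98° = -36.98°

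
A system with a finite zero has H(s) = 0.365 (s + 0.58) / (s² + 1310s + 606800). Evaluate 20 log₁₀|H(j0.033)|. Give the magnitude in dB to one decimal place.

-129.1 dB

|j0.033 + 0.58| = √(0.033² + 0.58²) = 0.5809
|(j0.033)² + 1310(j0.033) + 606800| = |6.068e+05 + j43.23| = 6.068e+05
|H(j0.033)| = 0.365 × 0.5809 / 6.068e+05 = 3.4944e-07
20 log₁₀(3.4944e-07) = -129.13 dB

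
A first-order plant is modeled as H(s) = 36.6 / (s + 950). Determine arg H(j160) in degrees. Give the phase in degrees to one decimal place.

-9.6°

∠(j160 + 950) = arctan(160/950) = 9.56°
∠H(j160) = −9.56° = -9.56°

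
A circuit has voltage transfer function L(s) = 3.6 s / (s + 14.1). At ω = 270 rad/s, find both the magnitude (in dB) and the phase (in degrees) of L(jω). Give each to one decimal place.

|j270| = 270
|j270 + 14.1| = √(270² + 14.1²) = 270.4
|L(j270)| = 3.6 × 270 / 270.4 = 3.5951
20 log₁₀(3.5951) = 11.11 dB
∠(j270) = 90.00°
∠(j270 + 14.1) = arctan(270/14.1) = 87.01°
∠L(j270) = 90.00° − 87.01° = 2.99°

|L| = 11.1 dB, ∠L = 3.0 deg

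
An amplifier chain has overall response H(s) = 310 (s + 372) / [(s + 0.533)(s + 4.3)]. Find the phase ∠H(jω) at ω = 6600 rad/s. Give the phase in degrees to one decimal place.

∠(j6600 + 372) = arctan(6600/372) = 86.77°
∠(j6600 + 0.533) = arctan(6600/0.533) = 90.00°
∠(j6600 + 4.3) = arctan(6600/4.3) = 89.96°
∠H(j6600) = 86.77° − (90.00° + 89.96°) = -93.18°

-93.2 deg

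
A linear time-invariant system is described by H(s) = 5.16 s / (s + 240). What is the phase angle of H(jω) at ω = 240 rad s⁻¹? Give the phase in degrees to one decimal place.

45.0 deg

∠(j240) = 90.00°
∠(j240 + 240) = arctan(240/240) = 45.00°
∠H(j240) = 90.00° − 45.00° = 45.00°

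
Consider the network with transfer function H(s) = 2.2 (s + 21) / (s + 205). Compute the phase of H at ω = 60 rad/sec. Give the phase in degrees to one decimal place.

∠(j60 + 21) = arctan(60/21) = 70.71°
∠(j60 + 205) = arctan(60/205) = 16.31°
∠H(j60) = 70.71° − 16.31° = 54.40°

54.4 deg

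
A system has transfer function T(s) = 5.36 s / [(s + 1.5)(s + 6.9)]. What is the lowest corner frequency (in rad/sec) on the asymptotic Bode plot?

Break frequencies occur at each pole and zero magnitude: 1.5 rad/sec, 6.9 rad/sec.
The lowest is 1.5 rad/sec.

1.5 rad/sec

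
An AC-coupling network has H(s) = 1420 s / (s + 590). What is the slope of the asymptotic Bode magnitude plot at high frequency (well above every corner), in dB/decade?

0 dB/decade

With 1 zero and 1 pole, the high-frequency asymptotic slope is 20 × (1 − 1) = 0 dB/decade.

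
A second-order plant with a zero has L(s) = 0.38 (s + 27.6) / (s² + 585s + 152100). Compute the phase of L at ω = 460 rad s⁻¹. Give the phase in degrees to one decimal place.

∠(j460 + 27.6) = arctan(460/27.6) = 86.57°
∠[(j460)² + 585(j460) + 152100] = ∠[-59500 + j2.691e+05] = 102.47°
∠L(j460) = 86.57° − 102.47° = -15.90°

-15.9°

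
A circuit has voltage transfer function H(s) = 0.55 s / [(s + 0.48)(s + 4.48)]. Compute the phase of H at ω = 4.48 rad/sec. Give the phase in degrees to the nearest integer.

∠(j4.48) = 90.00°
∠(j4.48 + 0.48) = arctan(4.48/0.48) = 83.88°
∠(j4.48 + 4.48) = arctan(4.48/4.48) = 45.00°
∠H(j4.48) = 90.00° − (83.88° + 45.00°) = -38.88°

-39°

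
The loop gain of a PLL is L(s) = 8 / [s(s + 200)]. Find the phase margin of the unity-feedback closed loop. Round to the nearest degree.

Gain crossover: |L(jω)| = 1 at ω ≈ 0.04 rad/sec.
∠L(j0.04) = −90° − arctan(0.04/200) ≈ -90.01°
PM = 180° + (-90.01°) = 89.99°

90°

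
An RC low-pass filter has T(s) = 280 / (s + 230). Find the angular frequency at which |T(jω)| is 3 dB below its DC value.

230 rad/sec

For a single-pole low-pass, the −3 dB point is at the pole: ω = 230 rad/sec.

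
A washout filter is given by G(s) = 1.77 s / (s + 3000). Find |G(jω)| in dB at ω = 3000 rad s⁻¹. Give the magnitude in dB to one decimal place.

|j3000| = 3000
|j3000 + 3000| = √(3000² + 3000²) = 4243
|G(j3000)| = 1.77 × 3000 / 4243 = 1.2516
20 log₁₀(1.2516) = 1.95 dB

1.9 dB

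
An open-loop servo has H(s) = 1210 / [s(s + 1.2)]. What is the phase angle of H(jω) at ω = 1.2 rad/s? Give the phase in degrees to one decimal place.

∠(j1.2 + 1.2) = arctan(1.2/1.2) = 45.00°
∠(j1.2) = 90.00°
∠H(j1.2) = − (45.00° + 90.00°) = -135.00°

-135.0°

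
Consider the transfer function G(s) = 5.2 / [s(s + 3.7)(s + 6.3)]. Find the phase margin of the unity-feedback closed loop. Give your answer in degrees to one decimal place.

84.5°

Gain crossover: |G(jω)| = 1 at ω ≈ 0.223 rad s⁻¹.
∠G(j0.223) = −90° − arctan(0.223/3.7) − arctan(0.223/6.3) ≈ -95.47°
PM = 180° + (-95.47°) = 84.53°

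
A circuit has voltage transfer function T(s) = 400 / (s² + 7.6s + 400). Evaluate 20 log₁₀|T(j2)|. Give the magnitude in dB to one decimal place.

0.1 dB

|(j2)² + 7.6(j2) + 400| = |396 + j15.2| = 396.3
|T(j2)| = 400 / 396.3 = 1.0094
20 log₁₀(1.0094) = 0.08 dB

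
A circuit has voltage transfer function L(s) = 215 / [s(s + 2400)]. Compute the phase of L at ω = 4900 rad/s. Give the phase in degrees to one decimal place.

∠(j4900 + 2400) = arctan(4900/2400) = 63.90°
∠(j4900) = 90.00°
∠L(j4900) = − (63.90° + 90.00°) = -153.90°

-153.9°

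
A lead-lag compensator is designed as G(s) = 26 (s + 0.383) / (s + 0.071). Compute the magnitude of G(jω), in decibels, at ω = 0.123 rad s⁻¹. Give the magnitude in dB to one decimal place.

|j0.123 + 0.383| = √(0.123² + 0.383²) = 0.4023
|j0.123 + 0.071| = √(0.123² + 0.071²) = 0.142
|G(j0.123)| = 26 × 0.4023 / 0.142 = 73.643
20 log₁₀(73.643) = 37.34 dB

37.3 dB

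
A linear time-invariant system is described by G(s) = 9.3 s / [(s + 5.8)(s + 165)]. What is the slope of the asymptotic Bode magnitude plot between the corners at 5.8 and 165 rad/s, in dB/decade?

0 dB/decade

In this band the factors already past their corner are: 1 differentiator zero, pole at 5.8; net slope = 0 dB/decade.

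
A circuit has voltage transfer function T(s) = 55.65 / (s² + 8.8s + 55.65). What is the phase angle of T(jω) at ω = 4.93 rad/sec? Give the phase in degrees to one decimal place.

∠[(j4.93)² + 8.8(j4.93) + 55.65] = ∠[31.345 + j43.384] = 54.15°
∠T(j4.93) = −54.15° = -54.15°

-54.2°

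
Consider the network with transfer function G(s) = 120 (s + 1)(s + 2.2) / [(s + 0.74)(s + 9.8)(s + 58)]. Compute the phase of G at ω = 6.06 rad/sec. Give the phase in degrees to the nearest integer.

∠(j6.06 + 1) = arctan(6.06/1) = 80.63°
∠(j6.06 + 2.2) = arctan(6.06/2.2) = 70.05°
∠(j6.06 + 0.74) = arctan(6.06/0.74) = 83.04°
∠(j6.06 + 9.8) = arctan(6.06/9.8) = 31.73°
∠(j6.06 + 58) = arctan(6.06/58) = 5.96°
∠G(j6.06) = 80.63° + 70.05° − (83.04° + 31.73° + 5.96°) = 29.94°

30°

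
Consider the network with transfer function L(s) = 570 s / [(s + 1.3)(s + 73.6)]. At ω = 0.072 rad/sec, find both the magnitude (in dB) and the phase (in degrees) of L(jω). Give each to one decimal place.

|j0.072| = 0.072
|j0.072 + 1.3| = √(0.072² + 1.3²) = 1.302
|j0.072 + 73.6| = √(0.072² + 73.6²) = 73.6
|L(j0.072)| = 570 × 0.072 / (1.302 × 73.6) = 0.42827
20 log₁₀(0.42827) = -7.37 dB
∠(j0.072) = 90.00°
∠(j0.072 + 1.3) = arctan(0.072/1.3) = 3.17°
∠(j0.072 + 73.6) = arctan(0.072/73.6) = 0.06°
∠L(j0.072) = 90.00° − (3.17° + 0.06°) = 86.77°

|L| = -7.4 dB, ∠L = 86.8°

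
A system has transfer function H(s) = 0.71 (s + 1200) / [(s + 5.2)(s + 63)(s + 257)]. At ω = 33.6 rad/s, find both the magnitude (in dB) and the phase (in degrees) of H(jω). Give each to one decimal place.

|j33.6 + 1200| = √(33.6² + 1200²) = 1200
|j33.6 + 5.2| = √(33.6² + 5.2²) = 34
|j33.6 + 63| = √(33.6² + 63²) = 71.4
|j33.6 + 257| = √(33.6² + 257²) = 259.2
|H(j33.6)| = 0.71 × 1200 / (34 × 71.4 × 259.2) = 0.0013546
20 log₁₀(0.0013546) = -57.36 dB
∠(j33.6 + 1200) = arctan(33.6/1200) = 1.60°
∠(j33.6 + 5.2) = arctan(33.6/5.2) = 81.20°
∠(j33.6 + 63) = arctan(33.6/63) = 28.07°
∠(j33.6 + 257) = arctan(33.6/257) = 7.45°
∠H(j33.6) = 1.60° − (81.20° + 28.07° + 7.45°) = -115.12°

|H| = -57.4 dB, ∠H = -115.1°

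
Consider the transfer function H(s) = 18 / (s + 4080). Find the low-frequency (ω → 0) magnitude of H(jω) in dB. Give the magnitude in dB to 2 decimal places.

-47.11 dB

H(0) = 18 / 4080 = 0.0044118
20 log₁₀(0.0044118) = -47.108 dB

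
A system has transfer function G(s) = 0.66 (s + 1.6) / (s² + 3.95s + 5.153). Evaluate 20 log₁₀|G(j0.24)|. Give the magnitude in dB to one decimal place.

-13.7 dB

|j0.24 + 1.6| = √(0.24² + 1.6²) = 1.618
|(j0.24)² + 3.95(j0.24) + 5.153| = |5.0954 + j0.948| = 5.183
|G(j0.24)| = 0.66 × 1.618 / 5.183 = 0.20603
20 log₁₀(0.20603) = -13.72 dB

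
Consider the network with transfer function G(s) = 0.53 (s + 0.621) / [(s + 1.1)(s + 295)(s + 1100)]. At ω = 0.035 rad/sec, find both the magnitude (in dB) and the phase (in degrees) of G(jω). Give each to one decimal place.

|j0.035 + 0.621| = √(0.035² + 0.621²) = 0.622
|j0.035 + 1.1| = √(0.035² + 1.1²) = 1.101
|j0.035 + 295| = √(0.035² + 295²) = 295
|j0.035 + 1100| = √(0.035² + 1100²) = 1100
|G(j0.035)| = 0.53 × 0.622 / (1.101 × 295 × 1100) = 9.2306e-07
20 log₁₀(9.2306e-07) = -120.70 dB
∠(j0.035 + 0.621) = arctan(0.035/0.621) = 3.23°
∠(j0.035 + 1.1) = arctan(0.035/1.1) = 1.82°
∠(j0.035 + 295) = arctan(0.035/295) = 0.01°
∠(j0.035 + 1100) = arctan(0.035/1100) = 0.00°
∠G(j0.035) = 3.23° − (1.82° + 0.01° + 0.00°) = 1.39°

|G| = -120.7 dB, ∠G = 1.4°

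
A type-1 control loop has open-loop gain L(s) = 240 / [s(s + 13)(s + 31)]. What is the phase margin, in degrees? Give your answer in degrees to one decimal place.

Gain crossover: |L(jω)| = 1 at ω ≈ 0.595 rad s⁻¹.
∠L(j0.595) = −90° − arctan(0.595/13) − arctan(0.595/31) ≈ -93.72°
PM = 180° + (-93.72°) = 86.28°

86.3°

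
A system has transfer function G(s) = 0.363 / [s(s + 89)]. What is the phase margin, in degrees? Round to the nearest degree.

90°

Gain crossover: |G(jω)| = 1 at ω ≈ 0.00408 rad/sec.
∠G(j0.00408) = −90° − arctan(0.00408/89) ≈ -90.00°
PM = 180° + (-90.00°) = 90.00°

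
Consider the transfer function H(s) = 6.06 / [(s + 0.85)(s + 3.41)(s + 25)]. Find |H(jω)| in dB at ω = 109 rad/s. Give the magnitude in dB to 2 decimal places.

|j109 + 0.85| = √(109² + 0.85²) = 109
|j109 + 3.41| = √(109² + 3.41²) = 109.1
|j109 + 25| = √(109² + 25²) = 111.8
|H(j109)| = 6.06 / (109 × 109.1 × 111.8) = 4.5586e-06
20 log₁₀(4.5586e-06) = -106.823 dB

-106.82 dB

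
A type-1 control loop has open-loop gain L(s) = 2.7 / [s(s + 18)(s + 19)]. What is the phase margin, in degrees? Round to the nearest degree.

Gain crossover: |L(jω)| = 1 at ω ≈ 0.00789 rad/s.
∠L(j0.00789) = −90° − arctan(0.00789/18) − arctan(0.00789/19) ≈ -90.05°
PM = 180° + (-90.05°) = 89.95°

90°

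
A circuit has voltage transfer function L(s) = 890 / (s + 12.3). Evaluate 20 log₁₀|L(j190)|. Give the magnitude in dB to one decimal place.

|j190 + 12.3| = √(190² + 12.3²) = 190.4
|L(j190)| = 890 / 190.4 = 4.6744
20 log₁₀(4.6744) = 13.39 dB

13.4 dB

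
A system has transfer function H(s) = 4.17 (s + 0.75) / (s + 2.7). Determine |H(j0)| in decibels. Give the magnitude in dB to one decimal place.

1.3 dB

H(0) = 4.17 × 0.75 / 2.7 = 1.1583
20 log₁₀(1.1583) = 1.28 dB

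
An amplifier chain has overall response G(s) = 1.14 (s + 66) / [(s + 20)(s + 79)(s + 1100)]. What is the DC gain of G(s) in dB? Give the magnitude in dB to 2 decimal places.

G(0) = 1.14 × 66 / (20 × 79 × 1100) = 4.3291e-05
20 log₁₀(4.3291e-05) = -87.272 dB

-87.27 dB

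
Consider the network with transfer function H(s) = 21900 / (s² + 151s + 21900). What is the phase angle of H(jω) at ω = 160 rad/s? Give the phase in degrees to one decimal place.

-98.7°

∠[(j160)² + 151(j160) + 21900] = ∠[-3700 + j24160] = 98.71°
∠H(j160) = −98.71° = -98.71°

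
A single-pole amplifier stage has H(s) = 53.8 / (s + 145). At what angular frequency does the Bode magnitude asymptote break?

145 rad s⁻¹

The single real pole at s = −145 gives a corner at ω = 145 rad s⁻¹.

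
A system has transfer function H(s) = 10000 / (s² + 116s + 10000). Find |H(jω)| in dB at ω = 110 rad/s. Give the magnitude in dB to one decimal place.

-2.2 dB

|(j110)² + 116(j110) + 10000| = |-2100 + j12760| = 1.293e+04
|H(j110)| = 10000 / 1.293e+04 = 0.7733
20 log₁₀(0.7733) = -2.23 dB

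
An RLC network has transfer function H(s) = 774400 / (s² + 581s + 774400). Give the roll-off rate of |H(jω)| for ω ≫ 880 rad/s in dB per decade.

With 0 zeros and 2 poles, the high-frequency asymptotic slope is 20 × (0 − 2) = -40 dB/decade.

-40 dB/decade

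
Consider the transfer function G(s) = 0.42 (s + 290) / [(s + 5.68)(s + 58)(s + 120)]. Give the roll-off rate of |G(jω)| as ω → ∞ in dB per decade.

With 1 zero and 3 poles, the high-frequency asymptotic slope is 20 × (1 − 3) = -40 dB/decade.

-40 dB/decade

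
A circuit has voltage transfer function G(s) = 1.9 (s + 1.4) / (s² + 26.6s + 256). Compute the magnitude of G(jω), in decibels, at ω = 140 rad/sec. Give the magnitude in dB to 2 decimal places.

|j140 + 1.4| = √(140² + 1.4²) = 140
|(j140)² + 26.6(j140) + 256| = |-19344 + j3724| = 1.97e+04
|G(j140)| = 1.9 × 140 / 1.97e+04 = 0.013504
20 log₁₀(0.013504) = -37.391 dB

-37.39 dB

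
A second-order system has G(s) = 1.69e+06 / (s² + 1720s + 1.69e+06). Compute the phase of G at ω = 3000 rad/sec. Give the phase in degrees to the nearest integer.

∠[(j3000)² + 1720(j3000) + 1.69e+06] = ∠[-7.31e+06 + j5.16e+06] = 144.78°
∠G(j3000) = −144.78° = -144.78°

-145 deg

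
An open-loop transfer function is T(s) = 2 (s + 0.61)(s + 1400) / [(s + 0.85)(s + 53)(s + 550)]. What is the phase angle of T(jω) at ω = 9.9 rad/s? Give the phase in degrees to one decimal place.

-9.8°

∠(j9.9 + 0.61) = arctan(9.9/0.61) = 86.47°
∠(j9.9 + 1400) = arctan(9.9/1400) = 0.41°
∠(j9.9 + 0.85) = arctan(9.9/0.85) = 85.09°
∠(j9.9 + 53) = arctan(9.9/53) = 10.58°
∠(j9.9 + 550) = arctan(9.9/550) = 1.03°
∠T(j9.9) = 86.47° + 0.41° − (85.09° + 10.58° + 1.03°) = -9.83°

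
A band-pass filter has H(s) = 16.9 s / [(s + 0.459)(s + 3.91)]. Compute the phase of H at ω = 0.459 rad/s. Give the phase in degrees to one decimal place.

38.3°

∠(j0.459) = 90.00°
∠(j0.459 + 0.459) = arctan(0.459/0.459) = 45.00°
∠(j0.459 + 3.91) = arctan(0.459/3.91) = 6.70°
∠H(j0.459) = 90.00° − (45.00° + 6.70°) = 38.30°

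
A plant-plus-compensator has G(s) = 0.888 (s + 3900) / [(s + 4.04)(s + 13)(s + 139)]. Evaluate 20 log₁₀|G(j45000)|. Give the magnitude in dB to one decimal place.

-187.1 dB

|j45000 + 3900| = √(45000² + 3900²) = 4.517e+04
|j45000 + 4.04| = √(45000² + 4.04²) = 4.5e+04
|j45000 + 13| = √(45000² + 13²) = 4.5e+04
|j45000 + 139| = √(45000² + 139²) = 4.5e+04
|G(j45000)| = 0.888 × 4.517e+04 / (4.5e+04 × 4.5e+04 × 4.5e+04) = 4.4016e-10
20 log₁₀(4.4016e-10) = -187.13 dB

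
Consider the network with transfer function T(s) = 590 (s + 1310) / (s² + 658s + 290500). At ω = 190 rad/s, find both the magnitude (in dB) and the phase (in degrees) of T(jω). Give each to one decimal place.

|j190 + 1310| = √(190² + 1310²) = 1324
|(j190)² + 658(j190) + 290500| = |2.544e+05 + j1.2502e+05| = 2.835e+05
|T(j190)| = 590 × 1324 / 2.835e+05 = 2.7552
20 log₁₀(2.7552) = 8.80 dB
∠(j190 + 1310) = arctan(190/1310) = 8.25°
∠[(j190)² + 658(j190) + 290500] = ∠[2.544e+05 + j1.2502e+05] = 26.17°
∠T(j190) = 8.25° − 26.17° = -17.92°

|T| = 8.8 dB, ∠T = -17.9 deg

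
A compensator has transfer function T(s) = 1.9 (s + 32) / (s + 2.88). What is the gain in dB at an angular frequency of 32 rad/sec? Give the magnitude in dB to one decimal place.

8.6 dB

|j32 + 32| = √(32² + 32²) = 45.25
|j32 + 2.88| = √(32² + 2.88²) = 32.13
|T(j32)| = 1.9 × 45.25 / 32.13 = 2.6762
20 log₁₀(2.6762) = 8.55 dB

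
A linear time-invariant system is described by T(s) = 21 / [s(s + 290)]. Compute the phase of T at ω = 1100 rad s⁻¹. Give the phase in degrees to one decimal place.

∠(j1100 + 290) = arctan(1100/290) = 75.23°
∠(j1100) = 90.00°
∠T(j1100) = − (75.23° + 90.00°) = -165.23°

-165.2°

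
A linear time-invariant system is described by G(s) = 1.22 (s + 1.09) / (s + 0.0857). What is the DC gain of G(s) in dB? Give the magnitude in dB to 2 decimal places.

G(0) = 1.22 × 1.09 / 0.0857 = 15.517
20 log₁₀(15.517) = 23.816 dB

23.82 dB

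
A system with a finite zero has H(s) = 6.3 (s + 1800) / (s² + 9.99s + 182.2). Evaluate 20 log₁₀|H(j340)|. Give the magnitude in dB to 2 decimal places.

-20.00 dB

|j340 + 1800| = √(340² + 1800²) = 1832
|(j340)² + 9.99(j340) + 182.2| = |-1.1542e+05 + j3396.6| = 1.155e+05
|H(j340)| = 6.3 × 1832 / 1.155e+05 = 0.099946
20 log₁₀(0.099946) = -20.005 dB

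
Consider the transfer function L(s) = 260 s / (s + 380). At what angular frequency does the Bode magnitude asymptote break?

The single real pole at s = −380 gives a corner at ω = 380 rad/sec.

380 rad/sec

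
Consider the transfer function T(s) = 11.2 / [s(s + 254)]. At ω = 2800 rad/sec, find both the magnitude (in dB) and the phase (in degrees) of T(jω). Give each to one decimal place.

|T| = -116.9 dB, ∠T = -174.8°

|j2800 + 254| = √(2800² + 254²) = 2811
|j2800| = 2800
|T(j2800)| = 11.2 / (2811 × 2800) = 1.4227e-06
20 log₁₀(1.4227e-06) = -116.94 dB
∠(j2800 + 254) = arctan(2800/254) = 84.82°
∠(j2800) = 90.00°
∠T(j2800) = − (84.82° + 90.00°) = -174.82°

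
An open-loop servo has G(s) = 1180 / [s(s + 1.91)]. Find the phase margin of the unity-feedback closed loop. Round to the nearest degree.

3 deg

Gain crossover: |G(jω)| = 1 at ω ≈ 34.3 rad/s.
∠G(j34.3) = −90° − arctan(34.3/1.91) ≈ -176.82°
PM = 180° + (-176.82°) = 3.18°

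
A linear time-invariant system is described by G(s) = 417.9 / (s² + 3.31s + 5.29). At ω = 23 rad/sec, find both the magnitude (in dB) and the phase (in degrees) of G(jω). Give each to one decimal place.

|(j23)² + 3.31(j23) + 5.29| = |-523.71 + j76.13| = 529.2
|G(j23)| = 417.9 / 529.2 = 0.78966
20 log₁₀(0.78966) = -2.05 dB
∠[(j23)² + 3.31(j23) + 5.29] = ∠[-523.71 + j76.13] = 171.73°
∠G(j23) = −171.73° = -171.73°

|G| = -2.1 dB, ∠G = -171.7°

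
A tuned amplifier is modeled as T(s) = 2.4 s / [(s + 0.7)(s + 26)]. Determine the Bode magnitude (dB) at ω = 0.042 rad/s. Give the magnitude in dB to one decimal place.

|j0.042| = 0.042
|j0.042 + 0.7| = √(0.042² + 0.7²) = 0.7013
|j0.042 + 26| = √(0.042² + 26²) = 26
|T(j0.042)| = 2.4 × 0.042 / (0.7013 × 26) = 0.0055285
20 log₁₀(0.0055285) = -45.15 dB

-45.1 dB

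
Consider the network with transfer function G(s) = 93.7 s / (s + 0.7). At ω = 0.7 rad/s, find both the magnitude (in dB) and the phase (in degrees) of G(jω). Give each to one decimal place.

|G| = 36.4 dB, ∠G = 45.0°

|j0.7| = 0.7
|j0.7 + 0.7| = √(0.7² + 0.7²) = 0.9899
|G(j0.7)| = 93.7 × 0.7 / 0.9899 = 66.256
20 log₁₀(66.256) = 36.42 dB
∠(j0.7) = 90.00°
∠(j0.7 + 0.7) = arctan(0.7/0.7) = 45.00°
∠G(j0.7) = 90.00° − 45.00° = 45.00°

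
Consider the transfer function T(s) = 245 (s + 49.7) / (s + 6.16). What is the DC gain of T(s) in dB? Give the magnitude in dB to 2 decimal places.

65.92 dB

T(0) = 245 × 49.7 / 6.16 = 1976.7
20 log₁₀(1976.7) = 65.919 dB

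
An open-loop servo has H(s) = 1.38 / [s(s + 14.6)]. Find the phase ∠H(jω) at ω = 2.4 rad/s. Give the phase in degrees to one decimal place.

∠(j2.4 + 14.6) = arctan(2.4/14.6) = 9.33°
∠(j2.4) = 90.00°
∠H(j2.4) = − (9.33° + 90.00°) = -99.33°

-99.3 deg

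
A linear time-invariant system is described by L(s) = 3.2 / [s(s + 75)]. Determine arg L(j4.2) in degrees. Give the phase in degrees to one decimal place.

∠(j4.2 + 75) = arctan(4.2/75) = 3.21°
∠(j4.2) = 90.00°
∠L(j4.2) = − (3.21° + 90.00°) = -93.21°

-93.2°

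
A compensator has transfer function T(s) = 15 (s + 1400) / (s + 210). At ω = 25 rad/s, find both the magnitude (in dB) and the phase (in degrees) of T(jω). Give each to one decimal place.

|T| = 39.9 dB, ∠T = -5.8°

|j25 + 1400| = √(25² + 1400²) = 1400
|j25 + 210| = √(25² + 210²) = 211.5
|T(j25)| = 15 × 1400 / 211.5 = 99.315
20 log₁₀(99.315) = 39.94 dB
∠(j25 + 1400) = arctan(25/1400) = 1.02°
∠(j25 + 210) = arctan(25/210) = 6.79°
∠T(j25) = 1.02° − 6.79° = -5.77°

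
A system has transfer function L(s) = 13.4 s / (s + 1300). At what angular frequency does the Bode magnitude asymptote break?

1300 rad/sec

The single real pole at s = −1300 gives a corner at ω = 1300 rad/sec.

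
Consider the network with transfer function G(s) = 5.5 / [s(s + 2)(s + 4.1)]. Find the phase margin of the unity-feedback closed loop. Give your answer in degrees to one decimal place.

63.7°

Gain crossover: |G(jω)| = 1 at ω ≈ 0.632 rad/sec.
∠G(j0.632) = −90° − arctan(0.632/2) − arctan(0.632/4.1) ≈ -116.30°
PM = 180° + (-116.30°) = 63.70°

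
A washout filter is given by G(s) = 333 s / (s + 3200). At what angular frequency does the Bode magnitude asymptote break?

3200 rad s⁻¹

The single real pole at s = −3200 gives a corner at ω = 3200 rad s⁻¹.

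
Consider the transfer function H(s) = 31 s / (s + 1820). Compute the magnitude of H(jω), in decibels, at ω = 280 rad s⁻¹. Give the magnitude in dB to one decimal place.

13.5 dB

|j280| = 280
|j280 + 1820| = √(280² + 1820²) = 1841
|H(j280)| = 31 × 280 / 1841 = 4.7138
20 log₁₀(4.7138) = 13.47 dB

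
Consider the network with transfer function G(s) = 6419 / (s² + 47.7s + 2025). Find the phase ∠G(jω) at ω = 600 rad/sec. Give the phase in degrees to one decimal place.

-175.4°

∠[(j600)² + 47.7(j600) + 2025] = ∠[-3.5798e+05 + j28620] = 175.43°
∠G(j600) = −175.43° = -175.43°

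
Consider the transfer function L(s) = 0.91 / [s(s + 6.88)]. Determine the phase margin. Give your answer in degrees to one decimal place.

Gain crossover: |L(jω)| = 1 at ω ≈ 0.132 rad s⁻¹.
∠L(j0.132) = −90° − arctan(0.132/6.88) ≈ -91.10°
PM = 180° + (-91.10°) = 88.90°

88.9°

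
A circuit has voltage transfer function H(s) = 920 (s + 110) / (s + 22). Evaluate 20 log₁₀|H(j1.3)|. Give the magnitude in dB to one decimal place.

73.2 dB

|j1.3 + 110| = √(1.3² + 110²) = 110
|j1.3 + 22| = √(1.3² + 22²) = 22.04
|H(j1.3)| = 920 × 110 / 22.04 = 4592.3
20 log₁₀(4592.3) = 73.24 dB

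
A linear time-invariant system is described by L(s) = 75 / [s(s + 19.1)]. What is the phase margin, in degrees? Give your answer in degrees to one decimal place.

78.6°

Gain crossover: |L(jω)| = 1 at ω ≈ 3.85 rad/s.
∠L(j3.85) = −90° − arctan(3.85/19.1) ≈ -101.39°
PM = 180° + (-101.39°) = 78.61°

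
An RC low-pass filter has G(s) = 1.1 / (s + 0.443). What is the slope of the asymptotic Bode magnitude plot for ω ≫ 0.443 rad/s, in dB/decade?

With 0 zeros and 1 pole, the high-frequency asymptotic slope is 20 × (0 − 1) = -20 dB/decade.

-20 dB/decade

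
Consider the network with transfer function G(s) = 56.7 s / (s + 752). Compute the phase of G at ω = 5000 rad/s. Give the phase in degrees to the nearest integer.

9 deg

∠(j5000) = 90.00°
∠(j5000 + 752) = arctan(5000/752) = 81.45°
∠G(j5000) = 90.00° − 81.45° = 8.55°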